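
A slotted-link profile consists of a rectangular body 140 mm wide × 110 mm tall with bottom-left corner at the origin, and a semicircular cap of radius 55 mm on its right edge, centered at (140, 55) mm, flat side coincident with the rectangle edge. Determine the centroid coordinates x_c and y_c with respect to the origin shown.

Part | A | x̄ᵢ | ȳᵢ | A·x̄ᵢ | A·ȳᵢ
rectangular body | 15400.00 | 70.00 | 55.00 | 1078000.00 | 847000.00
semicircular end | 4751.66 | 163.34 | 55.00 | 776148.91 | 261341.24
Σ | 20151.66 |  |  | 1854148.91 | 1108341.24
x_c = 1854148.91 / 20151.66 = 92.01 mm
y_c = 1108341.24 / 20151.66 = 55.00 mm

x_c = 92.01 mm, y_c = 55.00 mm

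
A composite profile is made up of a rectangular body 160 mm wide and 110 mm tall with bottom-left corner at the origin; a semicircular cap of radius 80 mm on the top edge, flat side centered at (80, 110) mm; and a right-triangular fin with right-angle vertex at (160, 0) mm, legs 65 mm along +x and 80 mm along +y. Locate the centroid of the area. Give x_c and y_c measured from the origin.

Part | A | x̄ᵢ | ȳᵢ | A·x̄ᵢ | A·ȳᵢ
rectangular body | 17600.00 | 80.00 | 55.00 | 1408000.00 | 968000.00
semicircular top | 10053.10 | 80.00 | 143.95 | 804247.72 | 1447173.95
triangular fin | 2600.00 | 181.67 | 26.67 | 472333.33 | 69333.33
Σ | 30253.10 |  |  | 2684581.05 | 2484507.28
x_c = 2684581.05 / 30253.10 = 88.74 mm
y_c = 2484507.28 / 30253.10 = 82.12 mm

x_c = 88.74 mm, y_c = 82.12 mm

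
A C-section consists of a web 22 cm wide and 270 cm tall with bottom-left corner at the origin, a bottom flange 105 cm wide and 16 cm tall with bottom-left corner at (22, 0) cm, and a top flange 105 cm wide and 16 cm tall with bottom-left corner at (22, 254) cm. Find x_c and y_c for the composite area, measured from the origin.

web: A = 22 × 270 = 5940.00, centroid at (11.00, 135.00).
bottom flange: A = 105 × 16 = 1680.00, centroid at (74.50, 8.00).
top flange: A = 105 × 16 = 1680.00, centroid at (74.50, 262.00).
ΣA = 9300.00 cm²
ΣAx_c = (5940.00)(11.00) + (1680.00)(74.50) + (1680.00)(74.50) = 315660.00 cm³
ΣAy_c = (5940.00)(135.00) + (1680.00)(8.00) + (1680.00)(262.00) = 1255500.00 cm³
x_c = 315660.00 / 9300.00 = 33.94 cm
y_c = 1255500.00 / 9300.00 = 135.00 cm

x_c = 33.94 cm, y_c = 135.00 cm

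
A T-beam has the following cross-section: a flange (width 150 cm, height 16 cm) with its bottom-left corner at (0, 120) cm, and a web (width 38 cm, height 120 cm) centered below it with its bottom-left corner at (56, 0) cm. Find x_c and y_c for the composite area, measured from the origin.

web: A = 38 × 120 = 4560.00, centroid at (75.00, 60.00).
flange: A = 150 × 16 = 2400.00, centroid at (75.00, 128.00).
ΣA = 6960.00 cm²
ΣAx_c = (4560.00)(75.00) + (2400.00)(75.00) = 522000.00 cm³
ΣAy_c = (4560.00)(60.00) + (2400.00)(128.00) = 580800.00 cm³
x_c = 522000.00 / 6960.00 = 75.00 cm
y_c = 580800.00 / 6960.00 = 83.45 cm

x_c = 75.00 cm, y_c = 83.45 cm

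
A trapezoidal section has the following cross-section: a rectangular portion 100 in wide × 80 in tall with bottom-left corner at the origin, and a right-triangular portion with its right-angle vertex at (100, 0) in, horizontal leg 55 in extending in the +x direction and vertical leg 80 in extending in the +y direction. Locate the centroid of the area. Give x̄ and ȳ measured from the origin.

x̄ = 64.74 in, ȳ = 37.12 in

rectangular portion: A = 100 × 80 = 8000.00, centroid at (50.00, 40.00).
triangular portion: A = ½·55·80 = 2200.00, centroid at (118.33, 26.67).
ΣA = 10200.00 in², ΣAx̄ = 660333.33 in³, ΣAȳ = 378666.67 in³.
x̄ = 660333.33/10200.00 = 64.74 in; ȳ = 378666.67/10200.00 = 37.12 in.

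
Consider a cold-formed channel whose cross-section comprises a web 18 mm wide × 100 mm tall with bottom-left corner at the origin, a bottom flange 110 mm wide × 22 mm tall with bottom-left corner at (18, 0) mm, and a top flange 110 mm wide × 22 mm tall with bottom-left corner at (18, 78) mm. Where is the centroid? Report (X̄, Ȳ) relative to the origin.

Part | A | x̄ᵢ | ȳᵢ | A·x̄ᵢ | A·ȳᵢ
web | 1800.00 | 9.00 | 50.00 | 16200.00 | 90000.00
bottom flange | 2420.00 | 73.00 | 11.00 | 176660.00 | 26620.00
top flange | 2420.00 | 73.00 | 89.00 | 176660.00 | 215380.00
Σ | 6640.00 |  |  | 369520.00 | 332000.00
X̄ = 369520.00 / 6640.00 = 55.65 mm
Ȳ = 332000.00 / 6640.00 = 50.00 mm

X̄ = 55.65 mm, Ȳ = 50.00 mm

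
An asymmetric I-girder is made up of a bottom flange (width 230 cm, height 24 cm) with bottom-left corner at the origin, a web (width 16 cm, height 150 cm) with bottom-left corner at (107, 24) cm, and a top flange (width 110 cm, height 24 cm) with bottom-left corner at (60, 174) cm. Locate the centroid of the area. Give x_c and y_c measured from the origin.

Part | A | x̄ᵢ | ȳᵢ | A·x̄ᵢ | A·ȳᵢ
bottom flange | 5520.00 | 115.00 | 12.00 | 634800.00 | 66240.00
web | 2400.00 | 115.00 | 99.00 | 276000.00 | 237600.00
top flange | 2640.00 | 115.00 | 186.00 | 303600.00 | 491040.00
Σ | 10560.00 |  |  | 1214400.00 | 794880.00
x_c = 1214400.00 / 10560.00 = 115.00 cm
y_c = 794880.00 / 10560.00 = 75.27 cm

x_c = 115.00 cm, y_c = 75.27 cm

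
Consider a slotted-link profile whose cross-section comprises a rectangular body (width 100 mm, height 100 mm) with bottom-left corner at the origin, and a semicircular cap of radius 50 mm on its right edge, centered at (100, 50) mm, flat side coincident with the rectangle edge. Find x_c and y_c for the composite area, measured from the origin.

x_c = 70.08 mm, y_c = 50.00 mm

rectangular body: A = 100 × 100 = 10000.00, centroid at (50.00, 50.00).
semicircular end: A = ½π·50² = 3926.99, centroid at (121.22, 50.00).
ΣA = 13926.99 mm²
ΣAx_c = (10000.00)(50.00) + (3926.99)(121.22) = 976032.42 mm³
ΣAy_c = (10000.00)(50.00) + (3926.99)(50.00) = 696349.54 mm³
x_c = 976032.42 / 13926.99 = 70.08 mm
y_c = 696349.54 / 13926.99 = 50.00 mm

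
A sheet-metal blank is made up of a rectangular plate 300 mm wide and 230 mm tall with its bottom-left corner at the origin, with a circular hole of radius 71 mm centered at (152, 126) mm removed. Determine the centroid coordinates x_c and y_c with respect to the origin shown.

plate: A = 300 × 230 = 69000.00, centroid at (150.00, 115.00).
hole: A = −π·71² = -15836.77, centroid at (152.00, 126.00).
ΣA = 53163.23 mm²
ΣAx_c = (69000.00)(150.00) + (-15836.77)(152.00) = 7942811.18 mm³
ΣAy_c = (69000.00)(115.00) + (-15836.77)(126.00) = 5939567.16 mm³
x_c = 7942811.18 / 53163.23 = 149.40 mm
y_c = 5939567.16 / 53163.23 = 111.72 mm

x_c = 149.40 mm, y_c = 111.72 mm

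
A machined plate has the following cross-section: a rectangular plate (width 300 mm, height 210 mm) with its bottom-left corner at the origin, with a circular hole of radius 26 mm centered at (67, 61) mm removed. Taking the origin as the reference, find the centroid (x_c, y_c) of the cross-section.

x_c = 152.90 mm, y_c = 106.53 mm

Part | A | x̄ᵢ | ȳᵢ | A·x̄ᵢ | A·ȳᵢ
plate | 63000.00 | 150.00 | 105.00 | 9450000.00 | 6615000.00
hole | -2123.72 | 67.00 | 61.00 | -142289.01 | -129546.71
Σ | 60876.28 |  |  | 9307710.99 | 6485453.29
x_c = 9307710.99 / 60876.28 = 152.90 mm
y_c = 6485453.29 / 60876.28 = 106.53 mm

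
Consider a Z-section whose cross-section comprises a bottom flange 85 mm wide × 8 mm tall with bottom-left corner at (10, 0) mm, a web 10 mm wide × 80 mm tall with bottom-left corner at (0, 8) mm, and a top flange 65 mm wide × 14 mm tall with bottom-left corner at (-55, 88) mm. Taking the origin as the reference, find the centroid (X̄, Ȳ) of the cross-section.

bottom flange: A = 85 × 8 = 680.00, centroid at (52.50, 4.00).
web: A = 10 × 80 = 800.00, centroid at (5.00, 48.00).
top flange: A = 65 × 14 = 910.00, centroid at (-22.50, 95.00).
ΣA = 2390.00 mm²
ΣAX̄ = (680.00)(52.50) + (800.00)(5.00) + (910.00)(-22.50) = 19225.00 mm³
ΣAȲ = (680.00)(4.00) + (800.00)(48.00) + (910.00)(95.00) = 127570.00 mm³
X̄ = 19225.00 / 2390.00 = 8.04 mm
Ȳ = 127570.00 / 2390.00 = 53.38 mm

X̄ = 8.04 mm, Ȳ = 53.38 mm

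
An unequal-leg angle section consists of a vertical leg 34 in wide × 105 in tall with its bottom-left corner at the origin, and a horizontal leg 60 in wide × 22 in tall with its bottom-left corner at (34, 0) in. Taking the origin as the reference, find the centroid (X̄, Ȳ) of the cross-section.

vertical leg: A = 34 × 105 = 3570.00, centroid at (17.00, 52.50).
horizontal leg: A = 60 × 22 = 1320.00, centroid at (64.00, 11.00).
ΣA = 4890.00 in²
ΣAX̄ = (3570.00)(17.00) + (1320.00)(64.00) = 145170.00 in³
ΣAȲ = (3570.00)(52.50) + (1320.00)(11.00) = 201945.00 in³
X̄ = 145170.00 / 4890.00 = 29.69 in
Ȳ = 201945.00 / 4890.00 = 41.30 in

X̄ = 29.69 in, Ȳ = 41.30 in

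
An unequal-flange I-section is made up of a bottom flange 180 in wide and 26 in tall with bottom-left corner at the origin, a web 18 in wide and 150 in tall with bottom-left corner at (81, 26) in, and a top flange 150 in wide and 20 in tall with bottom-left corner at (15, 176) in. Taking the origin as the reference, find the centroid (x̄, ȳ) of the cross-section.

bottom flange: A = 180 × 26 = 4680.00, centroid at (90.00, 13.00).
web: A = 18 × 150 = 2700.00, centroid at (90.00, 101.00).
top flange: A = 150 × 20 = 3000.00, centroid at (90.00, 186.00).
ΣA = 10380.00 in²
ΣAx̄ = (4680.00)(90.00) + (2700.00)(90.00) + (3000.00)(90.00) = 934200.00 in³
ΣAȳ = (4680.00)(13.00) + (2700.00)(101.00) + (3000.00)(186.00) = 891540.00 in³
x̄ = 934200.00 / 10380.00 = 90.00 in
ȳ = 891540.00 / 10380.00 = 85.89 in

x̄ = 90.00 in, ȳ = 85.89 in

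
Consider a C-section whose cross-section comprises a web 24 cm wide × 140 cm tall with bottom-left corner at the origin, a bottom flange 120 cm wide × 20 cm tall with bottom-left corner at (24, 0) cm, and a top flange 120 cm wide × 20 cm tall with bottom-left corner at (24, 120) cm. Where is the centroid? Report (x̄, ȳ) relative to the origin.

web: A = 24 × 140 = 3360.00, centroid at (12.00, 70.00).
bottom flange: A = 120 × 20 = 2400.00, centroid at (84.00, 10.00).
top flange: A = 120 × 20 = 2400.00, centroid at (84.00, 130.00).
ΣA = 8160.00 cm², ΣAx̄ = 443520.00 cm³, ΣAȳ = 571200.00 cm³.
x̄ = 443520.00/8160.00 = 54.35 cm; ȳ = 571200.00/8160.00 = 70.00 cm.

x̄ = 54.35 cm, ȳ = 70.00 cm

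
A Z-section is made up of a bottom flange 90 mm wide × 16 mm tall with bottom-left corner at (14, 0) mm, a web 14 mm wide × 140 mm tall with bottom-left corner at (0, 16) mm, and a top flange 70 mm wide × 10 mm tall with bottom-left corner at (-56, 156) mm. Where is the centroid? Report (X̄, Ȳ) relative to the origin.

X̄ = 20.48 mm, Ȳ = 71.41 mm

bottom flange: A = 90 × 16 = 1440.00, centroid at (59.00, 8.00).
web: A = 14 × 140 = 1960.00, centroid at (7.00, 86.00).
top flange: A = 70 × 10 = 700.00, centroid at (-21.00, 161.00).
ΣA = 4100.00 mm²
ΣAX̄ = (1440.00)(59.00) + (1960.00)(7.00) + (700.00)(-21.00) = 83980.00 mm³
ΣAȲ = (1440.00)(8.00) + (1960.00)(86.00) + (700.00)(161.00) = 292780.00 mm³
X̄ = 83980.00 / 4100.00 = 20.48 mm
Ȳ = 292780.00 / 4100.00 = 71.41 mm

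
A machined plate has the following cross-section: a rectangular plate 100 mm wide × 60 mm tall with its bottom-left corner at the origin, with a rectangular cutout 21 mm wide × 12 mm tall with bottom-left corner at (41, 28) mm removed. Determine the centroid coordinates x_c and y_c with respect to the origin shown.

x_c = 49.93 mm, y_c = 29.82 mm

plate: A = 100 × 60 = 6000.00, centroid at (50.00, 30.00).
hole: A = −(21 × 12) = -252.00, centroid at (51.50, 34.00).
ΣA = 5748.00 mm²
ΣAx_c = (6000.00)(50.00) + (-252.00)(51.50) = 287022.00 mm³
ΣAy_c = (6000.00)(30.00) + (-252.00)(34.00) = 171432.00 mm³
x_c = 287022.00 / 5748.00 = 49.93 mm
y_c = 171432.00 / 5748.00 = 29.82 mm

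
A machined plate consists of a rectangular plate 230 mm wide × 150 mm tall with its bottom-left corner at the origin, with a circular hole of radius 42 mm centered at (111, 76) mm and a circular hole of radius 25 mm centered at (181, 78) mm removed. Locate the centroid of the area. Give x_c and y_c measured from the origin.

x_c = 111.02 mm, y_c = 74.58 mm

Part | A | x̄ᵢ | ȳᵢ | A·x̄ᵢ | A·ȳᵢ
plate | 34500.00 | 115.00 | 75.00 | 3967500.00 | 2587500.00
hole 1 | -5541.77 | 111.00 | 76.00 | -615136.41 | -421174.48
hole 2 | -1963.50 | 181.00 | 78.00 | -355392.67 | -153152.64
Σ | 26994.74 |  |  | 2996970.92 | 2013172.88
x_c = 2996970.92 / 26994.74 = 111.02 mm
y_c = 2013172.88 / 26994.74 = 74.58 mm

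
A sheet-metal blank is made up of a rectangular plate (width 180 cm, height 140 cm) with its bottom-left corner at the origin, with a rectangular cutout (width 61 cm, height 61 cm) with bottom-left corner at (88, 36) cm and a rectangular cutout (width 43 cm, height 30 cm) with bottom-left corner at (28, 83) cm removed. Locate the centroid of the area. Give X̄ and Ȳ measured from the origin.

Part | A | x̄ᵢ | ȳᵢ | A·x̄ᵢ | A·ȳᵢ
plate | 25200.00 | 90.00 | 70.00 | 2268000.00 | 1764000.00
hole 1 | -3721.00 | 118.50 | 66.50 | -440938.50 | -247446.50
hole 2 | -1290.00 | 49.50 | 98.00 | -63855.00 | -126420.00
Σ | 20189.00 |  |  | 1763206.50 | 1390133.50
X̄ = 1763206.50 / 20189.00 = 87.34 cm
Ȳ = 1390133.50 / 20189.00 = 68.86 cm

X̄ = 87.34 cm, Ȳ = 68.86 cm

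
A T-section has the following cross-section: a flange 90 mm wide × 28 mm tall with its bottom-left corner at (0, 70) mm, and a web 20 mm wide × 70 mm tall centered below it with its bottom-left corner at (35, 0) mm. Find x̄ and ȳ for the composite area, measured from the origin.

x̄ = 45.00 mm, ȳ = 66.50 mm

Part | A | x̄ᵢ | ȳᵢ | A·x̄ᵢ | A·ȳᵢ
web | 1400.00 | 45.00 | 35.00 | 63000.00 | 49000.00
flange | 2520.00 | 45.00 | 84.00 | 113400.00 | 211680.00
Σ | 3920.00 |  |  | 176400.00 | 260680.00
x̄ = 176400.00 / 3920.00 = 45.00 mm
ȳ = 260680.00 / 3920.00 = 66.50 mm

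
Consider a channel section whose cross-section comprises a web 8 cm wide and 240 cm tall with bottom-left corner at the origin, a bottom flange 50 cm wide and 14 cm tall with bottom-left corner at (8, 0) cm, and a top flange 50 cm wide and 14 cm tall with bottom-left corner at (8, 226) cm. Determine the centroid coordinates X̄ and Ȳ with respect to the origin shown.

web: A = 8 × 240 = 1920.00, centroid at (4.00, 120.00).
bottom flange: A = 50 × 14 = 700.00, centroid at (33.00, 7.00).
top flange: A = 50 × 14 = 700.00, centroid at (33.00, 233.00).
ΣA = 3320.00 cm²
ΣAX̄ = (1920.00)(4.00) + (700.00)(33.00) + (700.00)(33.00) = 53880.00 cm³
ΣAȲ = (1920.00)(120.00) + (700.00)(7.00) + (700.00)(233.00) = 398400.00 cm³
X̄ = 53880.00 / 3320.00 = 16.23 cm
Ȳ = 398400.00 / 3320.00 = 120.00 cm

X̄ = 16.23 cm, Ȳ = 120.00 cm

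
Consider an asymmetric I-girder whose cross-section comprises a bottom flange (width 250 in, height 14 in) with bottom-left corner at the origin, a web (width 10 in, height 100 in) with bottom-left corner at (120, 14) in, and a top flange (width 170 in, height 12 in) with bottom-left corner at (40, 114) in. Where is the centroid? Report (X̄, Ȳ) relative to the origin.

X̄ = 125.00 in, Ȳ = 50.96 in

Part | A | x̄ᵢ | ȳᵢ | A·x̄ᵢ | A·ȳᵢ
bottom flange | 3500.00 | 125.00 | 7.00 | 437500.00 | 24500.00
web | 1000.00 | 125.00 | 64.00 | 125000.00 | 64000.00
top flange | 2040.00 | 125.00 | 120.00 | 255000.00 | 244800.00
Σ | 6540.00 |  |  | 817500.00 | 333300.00
X̄ = 817500.00 / 6540.00 = 125.00 in
Ȳ = 333300.00 / 6540.00 = 50.96 in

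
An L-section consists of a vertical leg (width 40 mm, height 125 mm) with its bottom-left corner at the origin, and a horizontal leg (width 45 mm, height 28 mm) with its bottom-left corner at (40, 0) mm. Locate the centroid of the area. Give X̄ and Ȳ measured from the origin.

X̄ = 28.55 mm, Ȳ = 52.74 mm

vertical leg: A = 40 × 125 = 5000.00, centroid at (20.00, 62.50).
horizontal leg: A = 45 × 28 = 1260.00, centroid at (62.50, 14.00).
ΣA = 6260.00 mm², ΣAX̄ = 178750.00 mm³, ΣAȲ = 330140.00 mm³.
X̄ = 178750.00/6260.00 = 28.55 mm; Ȳ = 330140.00/6260.00 = 52.74 mm.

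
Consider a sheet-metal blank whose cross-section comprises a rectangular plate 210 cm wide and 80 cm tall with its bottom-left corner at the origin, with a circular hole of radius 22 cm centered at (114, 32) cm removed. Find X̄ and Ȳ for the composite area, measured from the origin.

X̄ = 104.10 cm, Ȳ = 40.80 cm

plate: A = 210 × 80 = 16800.00, centroid at (105.00, 40.00).
hole: A = −π·22² = -1520.53, centroid at (114.00, 32.00).
ΣA = 15279.47 cm², ΣAX̄ = 1590659.48 cm³, ΣAȲ = 623343.01 cm³.
X̄ = 1590659.48/15279.47 = 104.10 cm; Ȳ = 623343.01/15279.47 = 40.80 cm.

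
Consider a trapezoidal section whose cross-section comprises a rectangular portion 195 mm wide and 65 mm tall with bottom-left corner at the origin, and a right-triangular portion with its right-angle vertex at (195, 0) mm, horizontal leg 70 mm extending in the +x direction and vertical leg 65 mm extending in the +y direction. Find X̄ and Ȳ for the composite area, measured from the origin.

X̄ = 115.89 mm, Ȳ = 30.85 mm

rectangular portion: A = 195 × 65 = 12675.00, centroid at (97.50, 32.50).
triangular portion: A = ½·70·65 = 2275.00, centroid at (218.33, 21.67).
ΣA = 14950.00 mm²
ΣAX̄ = (12675.00)(97.50) + (2275.00)(218.33) = 1732520.83 mm³
ΣAȲ = (12675.00)(32.50) + (2275.00)(21.67) = 461229.17 mm³
X̄ = 1732520.83 / 14950.00 = 115.89 mm
Ȳ = 461229.17 / 14950.00 = 30.85 mm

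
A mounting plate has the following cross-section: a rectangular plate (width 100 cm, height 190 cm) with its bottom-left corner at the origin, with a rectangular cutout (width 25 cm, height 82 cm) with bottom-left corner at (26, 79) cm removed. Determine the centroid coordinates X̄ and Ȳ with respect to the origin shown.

X̄ = 51.39 cm, Ȳ = 91.98 cm

Part | A | x̄ᵢ | ȳᵢ | A·x̄ᵢ | A·ȳᵢ
plate | 19000.00 | 50.00 | 95.00 | 950000.00 | 1805000.00
hole | -2050.00 | 38.50 | 120.00 | -78925.00 | -246000.00
Σ | 16950.00 |  |  | 871075.00 | 1559000.00
X̄ = 871075.00 / 16950.00 = 51.39 cm
Ȳ = 1559000.00 / 16950.00 = 91.98 cm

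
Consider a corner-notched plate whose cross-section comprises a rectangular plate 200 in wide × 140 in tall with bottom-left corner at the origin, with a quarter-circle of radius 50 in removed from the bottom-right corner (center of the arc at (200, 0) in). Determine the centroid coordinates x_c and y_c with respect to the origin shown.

plate: A = 200 × 140 = 28000.00, centroid at (100.00, 70.00).
removed quarter-circle: A = −¼π·50² = -1963.50, centroid at (178.78, 21.22).
ΣA = 26036.50 in²
ΣAx_c = (28000.00)(100.00) + (-1963.50)(178.78) = 2448967.58 in³
ΣAy_c = (28000.00)(70.00) + (-1963.50)(21.22) = 1918333.33 in³
x_c = 2448967.58 / 26036.50 = 94.06 in
y_c = 1918333.33 / 26036.50 = 73.68 in

x_c = 94.06 in, y_c = 73.68 in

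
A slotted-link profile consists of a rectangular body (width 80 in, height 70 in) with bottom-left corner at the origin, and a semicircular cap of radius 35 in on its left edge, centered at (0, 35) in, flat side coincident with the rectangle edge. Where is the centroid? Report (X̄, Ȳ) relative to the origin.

rectangular body: A = 80 × 70 = 5600.00, centroid at (40.00, 35.00).
semicircular end: A = ½π·35² = 1924.23, centroid at (-14.85, 35.00).
ΣA = 7524.23 in², ΣAX̄ = 195416.67 in³, ΣAȲ = 263347.89 in³.
X̄ = 195416.67/7524.23 = 25.97 in; Ȳ = 263347.89/7524.23 = 35.00 in.

X̄ = 25.97 in, Ȳ = 35.00 in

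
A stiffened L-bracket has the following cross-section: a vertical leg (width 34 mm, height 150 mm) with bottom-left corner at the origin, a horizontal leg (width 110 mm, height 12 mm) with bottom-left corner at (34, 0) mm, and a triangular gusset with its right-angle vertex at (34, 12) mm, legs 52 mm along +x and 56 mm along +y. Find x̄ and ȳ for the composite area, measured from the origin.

Part | A | x̄ᵢ | ȳᵢ | A·x̄ᵢ | A·ȳᵢ
vertical leg | 5100.00 | 17.00 | 75.00 | 86700.00 | 382500.00
horizontal leg | 1320.00 | 89.00 | 6.00 | 117480.00 | 7920.00
gusset | 1456.00 | 51.33 | 30.67 | 74741.33 | 44650.67
Σ | 7876.00 |  |  | 278921.33 | 435070.67
x̄ = 278921.33 / 7876.00 = 35.41 mm
ȳ = 435070.67 / 7876.00 = 55.24 mm

x̄ = 35.41 mm, ȳ = 55.24 mm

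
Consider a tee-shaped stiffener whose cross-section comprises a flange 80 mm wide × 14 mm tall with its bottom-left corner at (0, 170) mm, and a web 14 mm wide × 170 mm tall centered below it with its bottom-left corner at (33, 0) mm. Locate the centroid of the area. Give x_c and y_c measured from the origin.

x_c = 40.00 mm, y_c = 114.44 mm

web: A = 14 × 170 = 2380.00, centroid at (40.00, 85.00).
flange: A = 80 × 14 = 1120.00, centroid at (40.00, 177.00).
ΣA = 3500.00 mm²
ΣAx_c = (2380.00)(40.00) + (1120.00)(40.00) = 140000.00 mm³
ΣAy_c = (2380.00)(85.00) + (1120.00)(177.00) = 400540.00 mm³
x_c = 140000.00 / 3500.00 = 40.00 mm
y_c = 400540.00 / 3500.00 = 114.44 mm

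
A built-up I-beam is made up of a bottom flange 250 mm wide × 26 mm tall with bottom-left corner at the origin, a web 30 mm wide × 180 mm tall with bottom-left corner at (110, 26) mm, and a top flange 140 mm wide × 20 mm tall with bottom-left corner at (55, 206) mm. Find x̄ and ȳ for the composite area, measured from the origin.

x̄ = 125.00 mm, ȳ = 89.50 mm

Part | A | x̄ᵢ | ȳᵢ | A·x̄ᵢ | A·ȳᵢ
bottom flange | 6500.00 | 125.00 | 13.00 | 812500.00 | 84500.00
web | 5400.00 | 125.00 | 116.00 | 675000.00 | 626400.00
top flange | 2800.00 | 125.00 | 216.00 | 350000.00 | 604800.00
Σ | 14700.00 |  |  | 1837500.00 | 1315700.00
x̄ = 1837500.00 / 14700.00 = 125.00 mm
ȳ = 1315700.00 / 14700.00 = 89.50 mm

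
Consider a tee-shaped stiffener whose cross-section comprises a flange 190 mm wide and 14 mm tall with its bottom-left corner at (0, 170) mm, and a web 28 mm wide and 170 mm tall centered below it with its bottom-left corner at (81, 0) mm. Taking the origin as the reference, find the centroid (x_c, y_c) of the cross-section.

web: A = 28 × 170 = 4760.00, centroid at (95.00, 85.00).
flange: A = 190 × 14 = 2660.00, centroid at (95.00, 177.00).
ΣA = 7420.00 mm², ΣAx_c = 704900.00 mm³, ΣAy_c = 875420.00 mm³.
x_c = 704900.00/7420.00 = 95.00 mm; y_c = 875420.00/7420.00 = 117.98 mm.

x_c = 95.00 mm, y_c = 117.98 mm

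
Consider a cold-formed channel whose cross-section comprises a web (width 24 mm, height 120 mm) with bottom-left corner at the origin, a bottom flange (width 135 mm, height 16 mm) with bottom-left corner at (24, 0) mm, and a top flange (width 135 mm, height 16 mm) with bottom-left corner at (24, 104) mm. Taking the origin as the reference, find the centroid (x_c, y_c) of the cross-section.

Part | A | x̄ᵢ | ȳᵢ | A·x̄ᵢ | A·ȳᵢ
web | 2880.00 | 12.00 | 60.00 | 34560.00 | 172800.00
bottom flange | 2160.00 | 91.50 | 8.00 | 197640.00 | 17280.00
top flange | 2160.00 | 91.50 | 112.00 | 197640.00 | 241920.00
Σ | 7200.00 |  |  | 429840.00 | 432000.00
x_c = 429840.00 / 7200.00 = 59.70 mm
y_c = 432000.00 / 7200.00 = 60.00 mm

x_c = 59.70 mm, y_c = 60.00 mm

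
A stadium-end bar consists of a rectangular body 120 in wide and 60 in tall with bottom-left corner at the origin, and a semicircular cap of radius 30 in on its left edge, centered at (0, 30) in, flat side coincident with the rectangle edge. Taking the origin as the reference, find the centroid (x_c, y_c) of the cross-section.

rectangular body: A = 120 × 60 = 7200.00, centroid at (60.00, 30.00).
semicircular end: A = ½π·30² = 1413.72, centroid at (-12.73, 30.00).
ΣA = 8613.72 in²
ΣAx_c = (7200.00)(60.00) + (1413.72)(-12.73) = 414000.00 in³
ΣAy_c = (7200.00)(30.00) + (1413.72)(30.00) = 258411.50 in³
x_c = 414000.00 / 8613.72 = 48.06 in
y_c = 258411.50 / 8613.72 = 30.00 in

x_c = 48.06 in, y_c = 30.00 in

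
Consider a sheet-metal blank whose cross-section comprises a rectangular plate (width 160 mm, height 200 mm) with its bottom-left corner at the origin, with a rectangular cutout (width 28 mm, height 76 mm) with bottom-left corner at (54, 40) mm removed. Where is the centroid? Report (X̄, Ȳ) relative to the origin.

plate: A = 160 × 200 = 32000.00, centroid at (80.00, 100.00).
hole: A = −(28 × 76) = -2128.00, centroid at (68.00, 78.00).
ΣA = 29872.00 mm²
ΣAX̄ = (32000.00)(80.00) + (-2128.00)(68.00) = 2415296.00 mm³
ΣAȲ = (32000.00)(100.00) + (-2128.00)(78.00) = 3034016.00 mm³
X̄ = 2415296.00 / 29872.00 = 80.85 mm
Ȳ = 3034016.00 / 29872.00 = 101.57 mm

X̄ = 80.85 mm, Ȳ = 101.57 mm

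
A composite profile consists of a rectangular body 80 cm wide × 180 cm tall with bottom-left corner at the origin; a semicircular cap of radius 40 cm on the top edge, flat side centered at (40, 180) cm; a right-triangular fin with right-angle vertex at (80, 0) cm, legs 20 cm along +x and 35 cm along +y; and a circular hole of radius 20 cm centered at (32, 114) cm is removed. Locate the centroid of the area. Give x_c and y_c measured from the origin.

x_c = 41.65 cm, y_c = 103.20 cm

rectangular body: A = 80 × 180 = 14400.00, centroid at (40.00, 90.00).
semicircular top: A = ½π·40² = 2513.27, centroid at (40.00, 196.98).
triangular fin: A = ½·20·35 = 350.00, centroid at (86.67, 11.67).
hole: A = −π·20² = -1256.64, centroid at (32.00, 114.00).
ΣA = 16006.64 cm²
ΣAx_c = (14400.00)(40.00) + (2513.27)(40.00) + (350.00)(86.67) + (-1256.64)(32.00) = 666651.91 cm³
ΣAy_c = (14400.00)(90.00) + (2513.27)(196.98) + (350.00)(11.67) + (-1256.64)(114.00) = 1651882.72 cm³
x_c = 666651.91 / 16006.64 = 41.65 cm
y_c = 1651882.72 / 16006.64 = 103.20 cm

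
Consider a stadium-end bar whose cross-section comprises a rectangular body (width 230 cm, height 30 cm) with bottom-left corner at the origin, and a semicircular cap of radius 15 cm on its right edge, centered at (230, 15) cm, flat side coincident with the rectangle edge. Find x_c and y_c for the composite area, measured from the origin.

x_c = 120.91 cm, y_c = 15.00 cm

Part | A | x̄ᵢ | ȳᵢ | A·x̄ᵢ | A·ȳᵢ
rectangular body | 6900.00 | 115.00 | 15.00 | 793500.00 | 103500.00
semicircular end | 353.43 | 236.37 | 15.00 | 83538.71 | 5301.44
Σ | 7253.43 |  |  | 877038.71 | 108801.44
x_c = 877038.71 / 7253.43 = 120.91 cm
y_c = 108801.44 / 7253.43 = 15.00 cm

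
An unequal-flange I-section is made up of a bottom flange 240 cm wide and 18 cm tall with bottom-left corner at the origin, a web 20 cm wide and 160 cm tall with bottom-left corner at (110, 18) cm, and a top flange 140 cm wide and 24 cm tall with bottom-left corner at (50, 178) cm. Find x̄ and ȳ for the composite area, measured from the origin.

bottom flange: A = 240 × 18 = 4320.00, centroid at (120.00, 9.00).
web: A = 20 × 160 = 3200.00, centroid at (120.00, 98.00).
top flange: A = 140 × 24 = 3360.00, centroid at (120.00, 190.00).
ΣA = 10880.00 cm²
ΣAx̄ = (4320.00)(120.00) + (3200.00)(120.00) + (3360.00)(120.00) = 1305600.00 cm³
ΣAȳ = (4320.00)(9.00) + (3200.00)(98.00) + (3360.00)(190.00) = 990880.00 cm³
x̄ = 1305600.00 / 10880.00 = 120.00 cm
ȳ = 990880.00 / 10880.00 = 91.07 cm

x̄ = 120.00 cm, ȳ = 91.07 cm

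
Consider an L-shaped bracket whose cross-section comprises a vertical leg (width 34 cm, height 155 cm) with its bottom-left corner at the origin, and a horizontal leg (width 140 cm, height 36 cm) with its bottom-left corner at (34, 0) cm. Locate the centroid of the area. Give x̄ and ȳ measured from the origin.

x̄ = 59.53 cm, ȳ = 48.41 cm

vertical leg: A = 34 × 155 = 5270.00, centroid at (17.00, 77.50).
horizontal leg: A = 140 × 36 = 5040.00, centroid at (104.00, 18.00).
ΣA = 10310.00 cm², ΣAx̄ = 613750.00 cm³, ΣAȳ = 499145.00 cm³.
x̄ = 613750.00/10310.00 = 59.53 cm; ȳ = 499145.00/10310.00 = 48.41 cm.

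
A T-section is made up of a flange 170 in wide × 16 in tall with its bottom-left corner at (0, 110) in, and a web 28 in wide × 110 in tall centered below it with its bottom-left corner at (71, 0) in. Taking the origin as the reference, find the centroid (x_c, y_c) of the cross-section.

x_c = 85.00 in, y_c = 84.54 in

web: A = 28 × 110 = 3080.00, centroid at (85.00, 55.00).
flange: A = 170 × 16 = 2720.00, centroid at (85.00, 118.00).
ΣA = 5800.00 in²
ΣAx_c = (3080.00)(85.00) + (2720.00)(85.00) = 493000.00 in³
ΣAy_c = (3080.00)(55.00) + (2720.00)(118.00) = 490360.00 in³
x_c = 493000.00 / 5800.00 = 85.00 in
y_c = 490360.00 / 5800.00 = 84.54 in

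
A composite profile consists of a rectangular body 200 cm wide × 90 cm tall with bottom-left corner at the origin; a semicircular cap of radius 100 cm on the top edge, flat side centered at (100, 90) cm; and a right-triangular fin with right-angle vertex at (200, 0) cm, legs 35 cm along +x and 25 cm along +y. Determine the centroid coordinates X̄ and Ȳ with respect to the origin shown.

rectangular body: A = 200 × 90 = 18000.00, centroid at (100.00, 45.00).
semicircular top: A = ½π·100² = 15707.96, centroid at (100.00, 132.44).
triangular fin: A = ½·35·25 = 437.50, centroid at (211.67, 8.33).
ΣA = 34145.46 cm², ΣAX̄ = 3463400.49 cm³, ΣAȲ = 2894029.19 cm³.
X̄ = 3463400.49/34145.46 = 101.43 cm; Ȳ = 2894029.19/34145.46 = 84.76 cm.

X̄ = 101.43 cm, Ȳ = 84.76 cm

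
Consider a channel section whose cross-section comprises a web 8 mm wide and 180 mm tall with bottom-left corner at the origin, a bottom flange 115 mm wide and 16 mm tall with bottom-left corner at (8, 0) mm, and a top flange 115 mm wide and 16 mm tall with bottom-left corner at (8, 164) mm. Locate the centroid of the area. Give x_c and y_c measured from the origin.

Part | A | x̄ᵢ | ȳᵢ | A·x̄ᵢ | A·ȳᵢ
web | 1440.00 | 4.00 | 90.00 | 5760.00 | 129600.00
bottom flange | 1840.00 | 65.50 | 8.00 | 120520.00 | 14720.00
top flange | 1840.00 | 65.50 | 172.00 | 120520.00 | 316480.00
Σ | 5120.00 |  |  | 246800.00 | 460800.00
x_c = 246800.00 / 5120.00 = 48.20 mm
y_c = 460800.00 / 5120.00 = 90.00 mm

x_c = 48.20 mm, y_c = 90.00 mm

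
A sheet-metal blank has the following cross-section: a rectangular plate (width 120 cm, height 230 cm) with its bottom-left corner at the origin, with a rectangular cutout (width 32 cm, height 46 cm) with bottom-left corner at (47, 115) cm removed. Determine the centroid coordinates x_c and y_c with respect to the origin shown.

plate: A = 120 × 230 = 27600.00, centroid at (60.00, 115.00).
hole: A = −(32 × 46) = -1472.00, centroid at (63.00, 138.00).
ΣA = 26128.00 cm², ΣAx_c = 1563264.00 cm³, ΣAy_c = 2970864.00 cm³.
x_c = 1563264.00/26128.00 = 59.83 cm; y_c = 2970864.00/26128.00 = 113.70 cm.

x_c = 59.83 cm, y_c = 113.70 cm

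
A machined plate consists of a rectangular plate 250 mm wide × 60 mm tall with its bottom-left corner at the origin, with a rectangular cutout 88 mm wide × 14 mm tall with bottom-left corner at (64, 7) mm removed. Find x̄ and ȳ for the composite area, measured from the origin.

x̄ = 126.52 mm, ȳ = 31.43 mm

Part | A | x̄ᵢ | ȳᵢ | A·x̄ᵢ | A·ȳᵢ
plate | 15000.00 | 125.00 | 30.00 | 1875000.00 | 450000.00
hole | -1232.00 | 108.00 | 14.00 | -133056.00 | -17248.00
Σ | 13768.00 |  |  | 1741944.00 | 432752.00
x̄ = 1741944.00 / 13768.00 = 126.52 mm
ȳ = 432752.00 / 13768.00 = 31.43 mm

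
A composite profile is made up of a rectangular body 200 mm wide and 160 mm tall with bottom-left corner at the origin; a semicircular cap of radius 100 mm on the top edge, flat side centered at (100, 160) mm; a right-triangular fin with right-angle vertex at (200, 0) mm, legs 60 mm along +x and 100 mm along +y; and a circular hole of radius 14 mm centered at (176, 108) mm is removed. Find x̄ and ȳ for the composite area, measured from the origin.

x̄ = 106.25 mm, ȳ = 115.26 mm

Part | A | x̄ᵢ | ȳᵢ | A·x̄ᵢ | A·ȳᵢ
rectangular body | 32000.00 | 100.00 | 80.00 | 3200000.00 | 2560000.00
semicircular top | 15707.96 | 100.00 | 202.44 | 1570796.33 | 3179940.79
triangular fin | 3000.00 | 220.00 | 33.33 | 660000.00 | 100000.00
hole | -615.75 | 176.00 | 108.00 | -108372.38 | -66501.23
Σ | 50092.21 |  |  | 5322423.95 | 5773439.56
x̄ = 5322423.95 / 50092.21 = 106.25 mm
ȳ = 5773439.56 / 50092.21 = 115.26 mm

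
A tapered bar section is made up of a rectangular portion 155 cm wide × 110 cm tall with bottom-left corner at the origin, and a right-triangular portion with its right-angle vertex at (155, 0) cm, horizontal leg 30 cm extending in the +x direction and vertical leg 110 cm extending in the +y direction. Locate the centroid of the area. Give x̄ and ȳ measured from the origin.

Part | A | x̄ᵢ | ȳᵢ | A·x̄ᵢ | A·ȳᵢ
rectangular portion | 17050.00 | 77.50 | 55.00 | 1321375.00 | 937750.00
triangular portion | 1650.00 | 165.00 | 36.67 | 272250.00 | 60500.00
Σ | 18700.00 |  |  | 1593625.00 | 998250.00
x̄ = 1593625.00 / 18700.00 = 85.22 cm
ȳ = 998250.00 / 18700.00 = 53.38 cm

x̄ = 85.22 cm, ȳ = 53.38 cm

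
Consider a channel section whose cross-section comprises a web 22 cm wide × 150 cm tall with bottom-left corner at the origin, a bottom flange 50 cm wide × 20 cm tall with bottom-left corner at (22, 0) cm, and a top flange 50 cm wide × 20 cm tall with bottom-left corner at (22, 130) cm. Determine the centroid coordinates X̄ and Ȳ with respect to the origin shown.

X̄ = 24.58 cm, Ȳ = 75.00 cm

Part | A | x̄ᵢ | ȳᵢ | A·x̄ᵢ | A·ȳᵢ
web | 3300.00 | 11.00 | 75.00 | 36300.00 | 247500.00
bottom flange | 1000.00 | 47.00 | 10.00 | 47000.00 | 10000.00
top flange | 1000.00 | 47.00 | 140.00 | 47000.00 | 140000.00
Σ | 5300.00 |  |  | 130300.00 | 397500.00
X̄ = 130300.00 / 5300.00 = 24.58 cm
Ȳ = 397500.00 / 5300.00 = 75.00 cm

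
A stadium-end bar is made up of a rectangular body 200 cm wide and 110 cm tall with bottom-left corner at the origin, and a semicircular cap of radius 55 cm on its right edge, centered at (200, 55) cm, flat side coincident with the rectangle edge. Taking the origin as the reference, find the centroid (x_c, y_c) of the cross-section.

x_c = 121.91 cm, y_c = 55.00 cm

Part | A | x̄ᵢ | ȳᵢ | A·x̄ᵢ | A·ȳᵢ
rectangular body | 22000.00 | 100.00 | 55.00 | 2200000.00 | 1210000.00
semicircular end | 4751.66 | 223.34 | 55.00 | 1061248.44 | 261341.24
Σ | 26751.66 |  |  | 3261248.44 | 1471341.24
x_c = 3261248.44 / 26751.66 = 121.91 cm
y_c = 1471341.24 / 26751.66 = 55.00 cm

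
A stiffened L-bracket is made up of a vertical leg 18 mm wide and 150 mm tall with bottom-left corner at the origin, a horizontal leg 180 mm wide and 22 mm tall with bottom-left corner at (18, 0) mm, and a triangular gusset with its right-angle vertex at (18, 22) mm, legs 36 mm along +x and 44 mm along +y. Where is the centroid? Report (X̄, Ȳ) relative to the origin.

vertical leg: A = 18 × 150 = 2700.00, centroid at (9.00, 75.00).
horizontal leg: A = 180 × 22 = 3960.00, centroid at (108.00, 11.00).
gusset: A = ½·36·44 = 792.00, centroid at (30.00, 36.67).
ΣA = 7452.00 mm², ΣAX̄ = 475740.00 mm³, ΣAȲ = 275100.00 mm³.
X̄ = 475740.00/7452.00 = 63.84 mm; Ȳ = 275100.00/7452.00 = 36.92 mm.

X̄ = 63.84 mm, Ȳ = 36.92 mm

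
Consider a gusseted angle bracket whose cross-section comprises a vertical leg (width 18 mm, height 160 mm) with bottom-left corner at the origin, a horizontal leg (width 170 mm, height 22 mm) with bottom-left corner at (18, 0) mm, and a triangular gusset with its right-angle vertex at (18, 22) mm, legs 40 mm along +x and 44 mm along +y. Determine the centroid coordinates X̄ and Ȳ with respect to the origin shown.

X̄ = 58.50 mm, Ȳ = 40.51 mm

vertical leg: A = 18 × 160 = 2880.00, centroid at (9.00, 80.00).
horizontal leg: A = 170 × 22 = 3740.00, centroid at (103.00, 11.00).
gusset: A = ½·40·44 = 880.00, centroid at (31.33, 36.67).
ΣA = 7500.00 mm², ΣAX̄ = 438713.33 mm³, ΣAȲ = 303806.67 mm³.
X̄ = 438713.33/7500.00 = 58.50 mm; Ȳ = 303806.67/7500.00 = 40.51 mm.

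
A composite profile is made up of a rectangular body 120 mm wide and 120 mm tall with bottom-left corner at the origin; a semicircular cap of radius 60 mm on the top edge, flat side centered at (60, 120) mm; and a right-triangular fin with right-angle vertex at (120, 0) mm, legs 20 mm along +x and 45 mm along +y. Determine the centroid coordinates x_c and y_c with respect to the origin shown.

rectangular body: A = 120 × 120 = 14400.00, centroid at (60.00, 60.00).
semicircular top: A = ½π·60² = 5654.87, centroid at (60.00, 145.46).
triangular fin: A = ½·20·45 = 450.00, centroid at (126.67, 15.00).
ΣA = 20504.87 mm²
ΣAx_c = (14400.00)(60.00) + (5654.87)(60.00) + (450.00)(126.67) = 1260292.01 mm³
ΣAy_c = (14400.00)(60.00) + (5654.87)(145.46) + (450.00)(15.00) = 1693334.01 mm³
x_c = 1260292.01 / 20504.87 = 61.46 mm
y_c = 1693334.01 / 20504.87 = 82.58 mm

x_c = 61.46 mm, y_c = 82.58 mm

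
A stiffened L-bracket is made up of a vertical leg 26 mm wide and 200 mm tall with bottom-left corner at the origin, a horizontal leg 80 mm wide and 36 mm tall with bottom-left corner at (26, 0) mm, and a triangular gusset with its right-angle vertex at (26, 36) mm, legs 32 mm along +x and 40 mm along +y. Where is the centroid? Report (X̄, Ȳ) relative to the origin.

X̄ = 32.24 mm, Ȳ = 69.20 mm

vertical leg: A = 26 × 200 = 5200.00, centroid at (13.00, 100.00).
horizontal leg: A = 80 × 36 = 2880.00, centroid at (66.00, 18.00).
gusset: A = ½·32·40 = 640.00, centroid at (36.67, 49.33).
ΣA = 8720.00 mm², ΣAX̄ = 281146.67 mm³, ΣAȲ = 603413.33 mm³.
X̄ = 281146.67/8720.00 = 32.24 mm; Ȳ = 603413.33/8720.00 = 69.20 mm.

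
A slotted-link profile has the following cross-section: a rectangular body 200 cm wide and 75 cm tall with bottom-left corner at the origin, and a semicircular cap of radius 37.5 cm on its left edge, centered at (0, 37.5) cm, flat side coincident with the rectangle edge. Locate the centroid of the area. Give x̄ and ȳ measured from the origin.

rectangular body: A = 200 × 75 = 15000.00, centroid at (100.00, 37.50).
semicircular end: A = ½π·37.5² = 2208.93, centroid at (-15.92, 37.50).
ΣA = 17208.93 cm², ΣAx̄ = 1464843.75 cm³, ΣAȳ = 645334.96 cm³.
x̄ = 1464843.75/17208.93 = 85.12 cm; ȳ = 645334.96/17208.93 = 37.50 cm.

x̄ = 85.12 cm, ȳ = 37.50 cm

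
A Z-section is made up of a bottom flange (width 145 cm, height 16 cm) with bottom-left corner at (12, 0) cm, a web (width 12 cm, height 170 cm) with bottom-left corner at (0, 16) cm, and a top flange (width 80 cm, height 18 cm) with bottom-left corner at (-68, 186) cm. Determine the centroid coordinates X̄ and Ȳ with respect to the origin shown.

X̄ = 28.96 cm, Ȳ = 87.14 cm

bottom flange: A = 145 × 16 = 2320.00, centroid at (84.50, 8.00).
web: A = 12 × 170 = 2040.00, centroid at (6.00, 101.00).
top flange: A = 80 × 18 = 1440.00, centroid at (-28.00, 195.00).
ΣA = 5800.00 cm², ΣAX̄ = 167960.00 cm³, ΣAȲ = 505400.00 cm³.
X̄ = 167960.00/5800.00 = 28.96 cm; Ȳ = 505400.00/5800.00 = 87.14 cm.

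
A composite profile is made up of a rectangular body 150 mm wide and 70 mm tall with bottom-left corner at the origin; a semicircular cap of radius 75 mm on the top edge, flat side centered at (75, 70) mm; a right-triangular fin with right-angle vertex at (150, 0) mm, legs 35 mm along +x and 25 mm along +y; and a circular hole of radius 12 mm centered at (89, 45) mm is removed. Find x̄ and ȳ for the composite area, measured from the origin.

x̄ = 76.63 mm, ȳ = 64.72 mm

Part | A | x̄ᵢ | ȳᵢ | A·x̄ᵢ | A·ȳᵢ
rectangular body | 10500.00 | 75.00 | 35.00 | 787500.00 | 367500.00
semicircular top | 8835.73 | 75.00 | 101.83 | 662679.70 | 899751.05
triangular fin | 437.50 | 161.67 | 8.33 | 70729.17 | 3645.83
hole | -452.39 | 89.00 | 45.00 | -40262.65 | -20357.52
Σ | 19320.84 |  |  | 1480646.22 | 1250539.37
x̄ = 1480646.22 / 19320.84 = 76.63 mm
ȳ = 1250539.37 / 19320.84 = 64.72 mm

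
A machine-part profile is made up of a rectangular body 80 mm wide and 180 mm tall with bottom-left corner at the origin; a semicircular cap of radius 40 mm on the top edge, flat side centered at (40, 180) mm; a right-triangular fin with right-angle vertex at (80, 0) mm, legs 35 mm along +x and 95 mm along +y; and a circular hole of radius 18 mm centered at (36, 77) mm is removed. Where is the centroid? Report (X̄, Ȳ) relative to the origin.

Part | A | x̄ᵢ | ȳᵢ | A·x̄ᵢ | A·ȳᵢ
rectangular body | 14400.00 | 40.00 | 90.00 | 576000.00 | 1296000.00
semicircular top | 2513.27 | 40.00 | 196.98 | 100530.96 | 495056.01
triangular fin | 1662.50 | 91.67 | 31.67 | 152395.83 | 52645.83
hole | -1017.88 | 36.00 | 77.00 | -36643.54 | -78376.45
Σ | 17557.90 |  |  | 792283.26 | 1765325.39
X̄ = 792283.26 / 17557.90 = 45.12 mm
Ȳ = 1765325.39 / 17557.90 = 100.54 mm

X̄ = 45.12 mm, Ȳ = 100.54 mm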